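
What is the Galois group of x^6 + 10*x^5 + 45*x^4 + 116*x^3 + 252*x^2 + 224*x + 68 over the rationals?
S_4 x C_2 (order 48)

The polynomial f is an irreducible sextic over Q, so G = Gal(f/Q) is one of the 16 transitive subgroups 6T1, ..., 6T16 of S_6. The discriminant of f is -3511396987830272, which is not a perfect square, so G is not contained in A_6. The transitive groups of degree 6 not contained in A_6 are: C_6 (6T1, order 6), S_3 (6T2, order 6), D_6 (6T3, order 12), C_3 x S_3 (6T5, order 18), A_4 x C_2 (6T6, order 24), S_4 (6T8, order 24), S_3 x S_3 (6T9, order 36), S_4 x C_2 (6T11, order 48), (S_3 x S_3) : C_2 (6T13, order 72), PGL(2,5) (6T14, order 120), S_6 (6T16, order 720). By Dedekind's theorem, for a prime p not dividing disc(f) the degrees of the irreducible factors of f mod p form the cycle type of an element of G. Factoring f modulo the 27 such primes p <= 127 (skipping 2, 17, 29, 83, which divide the discriminant), each new pattern first appears at: mod 3: f = (x^3 + 2x + 1)(x^3 + x^2 + x + 2), pattern 3+3; mod 5: f = (x^6 + x^3 + 2x^2 + 4x + 3), pattern 6; mod 7: f = (x + 3)(x + 5)(x^4 + 2x^3 + 2x + 5), pattern 4+1+1; mod 19: f = (x + 6)(x + 8)(x^2 + 5x + 9)(x^2 + 10x + 13), pattern 2+2+1+1; mod 23: f = (x^2 + 4x + 7)(x^2 + 10x + 11)(x^2 + 19x + 20), pattern 2+2+2; mod 67: f = (x^2 + 43x + 66)(x^4 + 34x^3 + 58x^2 + x + 66), pattern 4+2; mod 127: f = (x + 31)(x + 39)(x + 53)(x + 125)(x^2 + 16x + 40), pattern 2+1+1+1+1. No other pattern occurs in this range, so the set of observed cycle types is {3+3, 6, 4+1+1, 2+2+1+1, 2+2+2, 4+2, 2+1+1+1+1}. The candidates containing elements of all these cycle types are S_4 x C_2 (6T11) of order 48, S_6 (6T16) of order 720; the others are excluded. The observed types are precisely the cycle types that occur in S_4 x C_2 (6T11) (apart from the identity). Each of the other remaining candidates has further cycle types, and by the Chebotarev density theorem the matching factorization patterns would occur for a proportion of primes equal to their share of the group: S_6 (6T16) additionally contains elements of type 5+1, 3+2+1, 3+1+1+1 (304 of its 720 elements, about 42% of primes). None of the 27 primes tested shows any such pattern (for each of these groups the chance of that is below 10^-4), which rules them out. Hence G = S_4 x C_2 (6T11), of order 48.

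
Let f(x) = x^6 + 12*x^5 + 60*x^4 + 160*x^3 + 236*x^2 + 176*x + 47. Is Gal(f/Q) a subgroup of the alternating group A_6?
Yes

The polynomial is irreducible of degree 6 over Q. Its discriminant is 3356224 = 1832^2, a perfect square. A Galois group lies in the alternating group exactly when the discriminant is a square in Q, so the Galois group (S_4) is contained in A_6.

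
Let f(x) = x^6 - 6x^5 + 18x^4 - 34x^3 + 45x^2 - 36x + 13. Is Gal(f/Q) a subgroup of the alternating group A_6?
The polynomial is irreducible of degree 6 over Q. Its discriminant is -16003008, which is not a perfect square. A Galois group lies in the alternating group exactly when the discriminant is a square in Q, so the Galois group (PGL(2,5)) is not contained in A_6.

No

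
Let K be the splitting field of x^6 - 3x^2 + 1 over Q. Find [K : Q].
24

The degree of the splitting field over Q equals the order of the Galois group, so first determine the group. The polynomial f is an irreducible sextic over Q, so G = Gal(f/Q) is one of the 16 transitive subgroups 6T1, ..., 6T16 of S_6. The discriminant of f is -419904, which is not a perfect square, so G is not contained in A_6. The transitive groups of degree 6 not contained in A_6 are: C_6 (6T1, order 6), S_3 (6T2, order 6), D_6 (6T3, order 12), C_3 x S_3 (6T5, order 18), A_4 x C_2 (6T6, order 24), S_4 (6T8, order 24), S_3 x S_3 (6T9, order 36), S_4 x C_2 (6T11, order 48), (S_3 x S_3) : C_2 (6T13, order 72), PGL(2,5) (6T14, order 120), S_6 (6T16, order 720). By Dedekind's theorem, for a prime p not dividing disc(f) the degrees of the irreducible factors of f mod p form the cycle type of an element of G. Factoring f modulo the 33 such primes p <= 149 (skipping 2, 3, which divide the discriminant), each new pattern first appears at: mod 5: f = (x^3 + 2x^2 + 2x + 3)(x^3 + 3x^2 + 2x + 2), pattern 3+3; mod 7: f = (x^6 + 4x^2 + 1), pattern 6; mod 17: f = (x + 8)(x + 9)(x^2 + 3)(x^2 + 10), pattern 2+2+1+1; mod 19: f = (x + 3)(x + 8)(x + 11)(x + 16)(x^2 + 16), pattern 2+1+1+1+1; mod 71: f = (x^2 + 16)(x^2 + 25)(x^2 + 30), pattern 2+2+2. No other pattern occurs in this range, so the set of observed cycle types is {3+3, 6, 2+2+1+1, 2+1+1+1+1, 2+2+2}. The candidates containing elements of all these cycle types are A_4 x C_2 (6T6) of order 24, S_4 x C_2 (6T11) of order 48, (S_3 x S_3) : C_2 (6T13) of order 72, S_6 (6T16) of order 720; the others are excluded. The observed types are precisely the cycle types that occur in A_4 x C_2 (6T6) (apart from the identity). Each of the other remaining candidates has further cycle types, and by the Chebotarev density theorem the matching factorization patterns would occur for a proportion of primes equal to their share of the group: S_4 x C_2 (6T11) additionally contains elements of type 4+2, 4+1+1 (12 of its 48 elements, about 25% of primes); (S_3 x S_3) : C_2 (6T13) additionally contains elements of type 4+2, 3+2+1, 3+1+1+1 (34 of its 72 elements, about 47% of primes); S_6 (6T16) additionally contains elements of type 5+1, 4+2, 4+1+1, 3+2+1, 3+1+1+1 (484 of its 720 elements, about 67% of primes). None of the 33 primes tested shows any such pattern (for each of these groups the chance of that is below 10^-4), which rules them out. Hence G = A_4 x C_2 (6T6), of order 24. The Galois group A_4 x C_2 (6T6) has order 24, so the splitting field has degree 24 over Q.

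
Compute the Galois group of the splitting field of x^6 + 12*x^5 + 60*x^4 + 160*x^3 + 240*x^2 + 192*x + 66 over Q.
The polynomial f is an irreducible sextic over Q, so G = Gal(f/Q) is one of the 16 transitive subgroups 6T1, ..., 6T16 of S_6. The discriminant of f is -1492992, which is not a perfect square, so G is not contained in A_6. The transitive groups of degree 6 not contained in A_6 are: C_6 (6T1, order 6), S_3 (6T2, order 6), D_6 (6T3, order 12), C_3 x S_3 (6T5, order 18), A_4 x C_2 (6T6, order 24), S_4 (6T8, order 24), S_3 x S_3 (6T9, order 36), S_4 x C_2 (6T11, order 48), (S_3 x S_3) : C_2 (6T13, order 72), PGL(2,5) (6T14, order 120), S_6 (6T16, order 720). By Dedekind's theorem, for a prime p not dividing disc(f) the degrees of the irreducible factors of f mod p form the cycle type of an element of G. Factoring f modulo the 79 such primes p <= 419 (skipping 2, 3, which divide the discriminant), each new pattern first appears at: mod 5: f = (x^2 + x + 1)(x^2 + 2x + 3)(x^2 + 4x + 2), pattern 2+2+2; mod 7: f = (x^6 + 5x^5 + 4x^4 + 6x^3 + 2x^2 + 3x + 3), pattern 6; mod 11: f = (x)(x + 4)(x^2 + 2x + 4)(x^2 + 6x + 1), pattern 2+2+1+1; mod 19: f = (x^3 + 6x^2 + 12x + 2)(x^3 + 6x^2 + 12x + 14), pattern 3+3; mod 43: f = (x + 5)(x + 20)(x + 23)(x + 24)(x + 27)(x + 42), pattern 1+1+1+1+1+1. No other pattern occurs in this range, so the set of observed cycle types is {2+2+2, 6, 2+2+1+1, 3+3, 1+1+1+1+1+1}. The candidates containing elements of all these cycle types are D_6 (6T3) of order 12, A_4 x C_2 (6T6) of order 24, S_3 x S_3 (6T9) of order 36, S_4 x C_2 (6T11) of order 48, (S_3 x S_3) : C_2 (6T13) of order 72, PGL(2,5) (6T14) of order 120, S_6 (6T16) of order 720; the others are excluded. The observed types are precisely the cycle types that occur in D_6 (6T3). Each of the other remaining candidates has further cycle types, and by the Chebotarev density theorem the matching factorization patterns would occur for a proportion of primes equal to their share of the group: A_4 x C_2 (6T6) additionally contains elements of type 2+1+1+1+1 (3 of its 24 elements, about 12% of primes); S_3 x S_3 (6T9) additionally contains elements of type 3+1+1+1 (4 of its 36 elements, about 11% of primes); S_4 x C_2 (6T11) additionally contains elements of type 4+2, 4+1+1, 2+1+1+1+1 (15 of its 48 elements, about 31% of primes); (S_3 x S_3) : C_2 (6T13) additionally contains elements of type 4+2, 3+2+1, 3+1+1+1, 2+1+1+1+1 (40 of its 72 elements, about 56% of primes); PGL(2,5) (6T14) additionally contains elements of type 5+1, 4+1+1 (54 of its 120 elements, about 45% of primes); S_6 (6T16) additionally contains elements of type 5+1, 4+2, 4+1+1, 3+2+1, 3+1+1+1, 2+1+1+1+1 (499 of its 720 elements, about 69% of primes). None of the 79 primes tested shows any such pattern (for each of these groups the chance of that is below 10^-4), which rules them out. Hence G = D_6 (6T3), of order 12.

D_6, the dihedral group of order 12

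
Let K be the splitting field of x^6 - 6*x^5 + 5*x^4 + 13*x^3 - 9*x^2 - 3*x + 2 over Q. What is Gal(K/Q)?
PSL(2,5) (also written A5(6))

The polynomial f is an irreducible sextic over Q, so G = Gal(f/Q) is one of the 16 transitive subgroups 6T1, ..., 6T16 of S_6. The discriminant of f is 30991489 = 5567^2, a perfect square, so G is contained in A_6. The transitive groups of degree 6 contained in A_6 are: A_4 (6T4, order 12), S_4 (6T7, order 24), (C_3 x C_3) : C_4 (6T10, order 36), PSL(2,5) (6T12, order 60), A_6 (6T15, order 360). By Dedekind's theorem, for a prime p not dividing disc(f) the degrees of the irreducible factors of f mod p form the cycle type of an element of G. Factoring f modulo the 21 such primes p <= 79 (skipping 19, which divides the discriminant), each new pattern first appears at: mod 2: f = (x)(x^5 + x^3 + x^2 + x + 1), pattern 5+1; mod 7: f = (x^3 + 2x^2 + 4x + 5)(x^3 + 6x^2 + 3x + 6), pattern 3+3; mod 61: f = (x + 36)(x + 58)(x^2 + 9x + 38)(x^2 + 13x + 25), pattern 2+2+1+1. No other pattern occurs in this range, so the set of observed cycle types is {5+1, 3+3, 2+2+1+1}. The candidates containing elements of all these cycle types are PSL(2,5) (6T12) of order 60, A_6 (6T15) of order 360; the others are excluded. The observed types are precisely the cycle types that occur in PSL(2,5) (6T12) (apart from the identity). Each of the other remaining candidates has further cycle types, and by the Chebotarev density theorem the matching factorization patterns would occur for a proportion of primes equal to their share of the group: A_6 (6T15) additionally contains elements of type 4+2, 3+1+1+1 (130 of its 360 elements, about 36% of primes). None of the 21 primes tested shows any such pattern (for each of these groups the chance of that is below 10^-4), which rules them out. Hence G = PSL(2,5) (6T12), of order 60.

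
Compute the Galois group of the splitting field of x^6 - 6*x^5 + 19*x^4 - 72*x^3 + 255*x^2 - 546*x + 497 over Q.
The polynomial f is an irreducible sextic over Q, so G = Gal(f/Q) is one of the 16 transitive subgroups 6T1, ..., 6T16 of S_6. The discriminant of f is -64225280000, which is not a perfect square, so G is not contained in A_6. The transitive groups of degree 6 not contained in A_6 are: C_6 (6T1, order 6), S_3 (6T2, order 6), D_6 (6T3, order 12), C_3 x S_3 (6T5, order 18), A_4 x C_2 (6T6, order 24), S_4 (6T8, order 24), S_3 x S_3 (6T9, order 36), S_4 x C_2 (6T11, order 48), (S_3 x S_3) : C_2 (6T13, order 72), PGL(2,5) (6T14, order 120), S_6 (6T16, order 720). By Dedekind's theorem, for a prime p not dividing disc(f) the degrees of the irreducible factors of f mod p form the cycle type of an element of G. Factoring f modulo the 17 such primes p <= 71 (skipping 2, 5, 7, which divide the discriminant), each new pattern first appears at: mod 3: f = (x^3 + x^2 + x + 2)(x^3 + 2x^2 + x + 1), pattern 3+3; mod 13: f = (x^6 + 7x^5 + 6x^4 + 6x^3 + 8x^2 + 3), pattern 6; mod 19: f = (x^2 + 7x + 18)(x^4 + 6x^3 + 16x^2 + 12x + 16), pattern 4+2; mod 23: f = (x + 4)(x + 6)(x^4 + 7x^3 + 17x^2 + 4x + 14), pattern 4+1+1; mod 53: f = (x^2 + 12x + 34)(x^2 + 14x + 17)(x^2 + 21x + 49), pattern 2+2+2; mod 59: f = (x + 7)(x + 23)(x^2 + 31x + 44)(x^2 + 51x + 21), pattern 2+2+1+1; mod 71: f = (x)(x + 8)(x + 27)(x + 47)(x^2 + 54x + 49), pattern 2+1+1+1+1. No other pattern occurs in this range, so the set of observed cycle types is {3+3, 6, 4+2, 4+1+1, 2+2+2, 2+2+1+1, 2+1+1+1+1}. The candidates containing elements of all these cycle types are S_4 x C_2 (6T11) of order 48, S_6 (6T16) of order 720; the others are excluded. The observed types are precisely the cycle types that occur in S_4 x C_2 (6T11) (apart from the identity). Each of the other remaining candidates has further cycle types, and by the Chebotarev density theorem the matching factorization patterns would occur for a proportion of primes equal to their share of the group: S_6 (6T16) additionally contains elements of type 5+1, 3+2+1, 3+1+1+1 (304 of its 720 elements, about 42% of primes). None of the 17 primes tested shows any such pattern (for each of these groups the chance of that is below 10^-4), which rules them out. Hence G = S_4 x C_2 (6T11), of order 48.

6T11: S_4 x C_2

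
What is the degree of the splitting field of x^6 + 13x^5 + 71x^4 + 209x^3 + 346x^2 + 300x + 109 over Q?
36

The degree of the splitting field over Q equals the order of the Galois group, so first determine the group. The polynomial f is an irreducible sextic over Q, so G = Gal(f/Q) is one of the 16 transitive subgroups 6T1, ..., 6T16 of S_6. The discriminant of f is 525625 = 725^2, a perfect square, so G is contained in A_6. The transitive groups of degree 6 contained in A_6 are: A_4 (6T4, order 12), S_4 (6T7, order 24), (C_3 x C_3) : C_4 (6T10, order 36), PSL(2,5) (6T12, order 60), A_6 (6T15, order 360). By Dedekind's theorem, for a prime p not dividing disc(f) the degrees of the irreducible factors of f mod p form the cycle type of an element of G. Factoring f modulo the 19 such primes p <= 73 (skipping 5, 29, which divide the discriminant), each new pattern first appears at: mod 2: f = (x^2 + x + 1)(x^4 + x + 1), pattern 4+2; mod 11: f = (x^3 + 3x^2 + 5x + 5)(x^3 + 10x^2 + 3x + 2), pattern 3+3; mod 19: f = (x + 13)(x + 14)(x^2 + 8x + 17)(x^2 + 16x + 8), pattern 2+2+1+1; mod 61: f = (x + 30)(x + 37)(x + 44)(x^3 + 24x^2 + 59x + 50), pattern 3+1+1+1. No other pattern occurs in this range, so the set of observed cycle types is {4+2, 3+3, 2+2+1+1, 3+1+1+1}. The candidates containing elements of all these cycle types are (C_3 x C_3) : C_4 (6T10) of order 36, A_6 (6T15) of order 360; the others are excluded. The observed types are precisely the cycle types that occur in (C_3 x C_3) : C_4 (6T10) (apart from the identity). Each of the other remaining candidates has further cycle types, and by the Chebotarev density theorem the matching factorization patterns would occur for a proportion of primes equal to their share of the group: A_6 (6T15) additionally contains elements of type 5+1 (144 of its 360 elements, about 40% of primes). None of the 19 primes tested shows any such pattern (for each of these groups the chance of that is below 10^-4), which rules them out. Hence G = (C_3 x C_3) : C_4 (6T10), of order 36. The Galois group (C_3 x C_3) : C_4 (6T10) has order 36, so the splitting field has degree 36 over Q.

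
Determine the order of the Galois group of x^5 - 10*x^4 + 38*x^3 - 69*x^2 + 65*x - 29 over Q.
120

The degree of the splitting field over Q equals the order of the Galois group, so first determine the group. The polynomial f is an irreducible quintic over Q, so G = Gal(f/Q) is a transitive subgroup of S_5: one of C_5 (5T1, order 5), D_5 (5T2, order 10), F_20 (5T3, order 20), A_5 (5T4, order 60) or S_5 (5T5, order 120). The discriminant of f is 562324, which is not a perfect square, so G is not contained in A_5. The transitive groups of degree 5 not contained in A_5 are: F_20 (5T3, order 20), S_5 (5T5, order 120). By Dedekind's theorem, for a prime p not dividing disc(f) the degrees of the irreducible factors of f mod p form the cycle type of an element of G. Factoring f modulo the 5 such primes p <= 17 (skipping 2, 7, which divide the discriminant), each new pattern first appears at: mod 3: f = (x^5 + 2x^4 + 2x^3 + 2x + 1), pattern 5; mod 17: f = (x + 3)(x + 11)(x^3 + 10x^2 + x + 12), pattern 3+1+1. No other pattern occurs in this range, so the set of observed cycle types is {5, 3+1+1}. Among the candidates above, the only group containing elements of all these cycle types is S_5 (5T5) — F_20 (5T3) lacks at least one of them. Hence G = S_5 (5T5), of order 120. The Galois group S_5 (5T5) has order 120, so the splitting field has degree 120 over Q.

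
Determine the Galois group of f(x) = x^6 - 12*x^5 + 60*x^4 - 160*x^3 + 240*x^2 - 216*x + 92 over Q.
The polynomial f is an irreducible sextic over Q, so G = Gal(f/Q) is one of the 16 transitive subgroups 6T1, ..., 6T16 of S_6. The discriminant of f is 746496000000 = 864000^2, a perfect square, so G is contained in A_6. The transitive groups of degree 6 contained in A_6 are: A_4 (6T4, order 12), S_4 (6T7, order 24), (C_3 x C_3) : C_4 (6T10, order 36), PSL(2,5) (6T12, order 60), A_6 (6T15, order 360). By Dedekind's theorem, for a prime p not dividing disc(f) the degrees of the irreducible factors of f mod p form the cycle type of an element of G. Factoring f modulo the 6 such primes p <= 23 (skipping 2, 3, 5, which divide the discriminant), each new pattern first appears at: mod 7: f = (x + 2)(x^5 + 4x^3 + 2x + 4), pattern 5+1; mod 23: f = (x)(x + 9)(x + 14)(x^3 + 11x^2 + 3x + 18), pattern 3+1+1+1. No other pattern occurs in this range, so the set of observed cycle types is {5+1, 3+1+1+1}. Among the candidates above, the only group containing elements of all these cycle types is A_6 (6T15) — each of A_4 (6T4), S_4 (6T7), (C_3 x C_3) : C_4 (6T10), PSL(2,5) (6T12) lacks at least one of them. Hence G = A_6 (6T15), of order 360.

A_6 (also written A6)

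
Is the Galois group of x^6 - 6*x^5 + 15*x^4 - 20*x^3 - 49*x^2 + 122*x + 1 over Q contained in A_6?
The polynomial is irreducible of degree 6 over Q. Its discriminant is -3603718079512576, which is not a perfect square. A Galois group lies in the alternating group exactly when the discriminant is a square in Q, so the Galois group (S_4 x C_2) is not contained in A_6.

No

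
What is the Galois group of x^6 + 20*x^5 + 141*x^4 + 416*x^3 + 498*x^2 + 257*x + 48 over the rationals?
PSL(2,5)

The polynomial f is an irreducible sextic over Q, so G = Gal(f/Q) is one of the 16 transitive subgroups 6T1, ..., 6T16 of S_6. The discriminant of f is 30991489 = 5567^2, a perfect square, so G is contained in A_6. The transitive groups of degree 6 contained in A_6 are: A_4 (6T4, order 12), S_4 (6T7, order 24), (C_3 x C_3) : C_4 (6T10, order 36), PSL(2,5) (6T12, order 60), A_6 (6T15, order 360). By Dedekind's theorem, for a prime p not dividing disc(f) the degrees of the irreducible factors of f mod p form the cycle type of an element of G. Factoring f modulo the 21 such primes p <= 79 (skipping 19, which divides the discriminant), each new pattern first appears at: mod 2: f = (x)(x^5 + x^3 + 1), pattern 5+1; mod 7: f = (x^3 + x^2 + 3x + 5)(x^3 + 5x^2 + 4), pattern 3+3; mod 61: f = (x + 2)(x + 3)(x^2 + 36x + 13)(x^2 + 40x + 10), pattern 2+2+1+1. No other pattern occurs in this range, so the set of observed cycle types is {5+1, 3+3, 2+2+1+1}. The candidates containing elements of all these cycle types are PSL(2,5) (6T12) of order 60, A_6 (6T15) of order 360; the others are excluded. The observed types are precisely the cycle types that occur in PSL(2,5) (6T12) (apart from the identity). Each of the other remaining candidates has further cycle types, and by the Chebotarev density theorem the matching factorization patterns would occur for a proportion of primes equal to their share of the group: A_6 (6T15) additionally contains elements of type 4+2, 3+1+1+1 (130 of its 360 elements, about 36% of primes). None of the 21 primes tested shows any such pattern (for each of these groups the chance of that is below 10^-4), which rules them out. Hence G = PSL(2,5) (6T12), of order 60.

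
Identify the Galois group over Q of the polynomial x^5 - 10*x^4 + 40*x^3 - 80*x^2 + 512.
D_5 (also written D5)

The polynomial f is an irreducible quintic over Q, so G = Gal(f/Q) is a transitive subgroup of S_5: one of C_5 (5T1, order 5), D_5 (5T2, order 10), F_20 (5T3, order 20), A_5 (5T4, order 60) or S_5 (5T5, order 120). The discriminant of f is 67108864000000 = 8192000^2, a perfect square, so G is contained in A_5. The transitive groups of degree 5 contained in A_5 are: C_5 (5T1, order 5), D_5 (5T2, order 10), A_5 (5T4, order 60). By Dedekind's theorem, for a prime p not dividing disc(f) the degrees of the irreducible factors of f mod p form the cycle type of an element of G. Factoring f modulo the 23 such primes p <= 97 (skipping 2, 5, which divide the discriminant), each new pattern first appears at: mod 3: f = (x + 1)(x^2 + 1)(x^2 + x + 2), pattern 2+2+1; mod 7: f = (x^5 + 4x^4 + 5x^3 + 4x^2 + 1), pattern 5. No other pattern occurs in this range, so the set of observed cycle types is {2+2+1, 5}. The candidates containing elements of all these cycle types are D_5 (5T2) of order 10, A_5 (5T4) of order 60; the others are excluded. The observed types are precisely the cycle types that occur in D_5 (5T2) (apart from the identity). Each of the other remaining candidates has further cycle types, and by the Chebotarev density theorem the matching factorization patterns would occur for a proportion of primes equal to their share of the group: A_5 (5T4) additionally contains elements of type 3+1+1 (20 of its 60 elements, about 33% of primes). None of the 23 primes tested shows any such pattern (for each of these groups the chance of that is below 10^-4), which rules them out. Hence G = D_5 (5T2), of order 10.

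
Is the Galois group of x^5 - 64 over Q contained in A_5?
No

The polynomial is irreducible of degree 5 over Q. Its discriminant is 52428800000, which is not a perfect square. A Galois group lies in the alternating group exactly when the discriminant is a square in Q, so the Galois group (F_20) is not contained in A_5.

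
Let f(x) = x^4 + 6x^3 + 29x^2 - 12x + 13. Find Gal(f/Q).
V_4, the Klein four-group

The polynomial is an irreducible quartic over Q and its discriminant is 144288144 = 12012^2, a perfect square, so the Galois group is contained in A_4. The resolvent cubic y^3 - 29*y^2 - 124*y + 896 splits completely over Q, which gives the Klein four-group V_4.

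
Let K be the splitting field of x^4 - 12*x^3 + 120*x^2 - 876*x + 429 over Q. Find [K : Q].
The degree of the splitting field over Q equals the order of the Galois group, so first determine the group. The polynomial is an irreducible quartic over Q and its discriminant is -4562109948672, which is not a perfect square, so the Galois group is not contained in A_4. The resolvent cubic y^3 - 120*y^2 + 8796*y - 623232 has exactly one rational root, so the Galois group is C_4 or D_4. The quartic remains irreducible over Q(sqrt(disc)), so the group is D_4. The Galois group D_4 (4T3) has order 8, so the splitting field has degree 8 over Q.

8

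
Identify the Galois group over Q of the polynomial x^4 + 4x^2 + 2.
C_4, the cyclic group of order 4

The polynomial is an irreducible quartic over Q and its discriminant is 2048, which is not a perfect square, so the Galois group is not contained in A_4. The resolvent cubic y^3 - 4*y^2 - 8*y + 32 has exactly one rational root, so the Galois group is C_4 or D_4. The quartic becomes reducible over Q(sqrt(disc)), so the group is C_4.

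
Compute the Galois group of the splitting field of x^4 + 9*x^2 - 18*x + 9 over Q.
V_4, the Klein four-group

The polynomial is an irreducible quartic over Q and its discriminant is 291600 = 540^2, a perfect square, so the Galois group is contained in A_4. The resolvent cubic y^3 - 9*y^2 - 36*y splits completely over Q, which gives the Klein four-group V_4.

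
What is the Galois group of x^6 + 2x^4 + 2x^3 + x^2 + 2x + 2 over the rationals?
The polynomial f is an irreducible sextic over Q, so G = Gal(f/Q) is one of the 16 transitive subgroups 6T1, ..., 6T16 of S_6. The discriminant of f is -187648, which is not a perfect square, so G is not contained in A_6. The transitive groups of degree 6 not contained in A_6 are: C_6 (6T1, order 6), S_3 (6T2, order 6), D_6 (6T3, order 12), C_3 x S_3 (6T5, order 18), A_4 x C_2 (6T6, order 24), S_4 (6T8, order 24), S_3 x S_3 (6T9, order 36), S_4 x C_2 (6T11, order 48), (S_3 x S_3) : C_2 (6T13, order 72), PGL(2,5) (6T14, order 120), S_6 (6T16, order 720). By Dedekind's theorem, for a prime p not dividing disc(f) the degrees of the irreducible factors of f mod p form the cycle type of an element of G. Factoring f modulo the 29 such primes p <= 113 (skipping 2, which divides the discriminant), each new pattern first appears at: mod 3: f = (x^6 + 2x^4 + 2x^3 + x^2 + 2x + 2), pattern 6; mod 5: f = (x + 4)(x^2 + x + 2)(x^3 + x + 4), pattern 3+2+1; mod 7: f = (x^2 + 6x + 6)(x^4 + x^3 + 4x^2 + 5), pattern 4+2; mod 17: f = (x^3 + x + 5)(x^3 + x + 14), pattern 3+3; mod 19: f = (x^2 + 10x + 7)(x^2 + 12x + 5)(x^2 + 16x + 12), pattern 2+2+2; mod 37: f = (x + 21)(x + 34)(x^2 + 3x + 10)(x^2 + 16x + 35), pattern 2+2+1+1; mod 41: f = (x + 2)(x + 17)(x + 22)(x^3 + x + 33), pattern 3+1+1+1; mod 113: f = (x + 11)(x + 21)(x + 23)(x + 79)(x^2 + 92x + 103), pattern 2+1+1+1+1. No other pattern occurs in this range, so the set of observed cycle types is {6, 3+2+1, 4+2, 3+3, 2+2+2, 2+2+1+1, 3+1+1+1, 2+1+1+1+1}. The candidates containing elements of all these cycle types are (S_3 x S_3) : C_2 (6T13) of order 72, S_6 (6T16) of order 720; the others are excluded. The observed types are precisely the cycle types that occur in (S_3 x S_3) : C_2 (6T13) (apart from the identity). Each of the other remaining candidates has further cycle types, and by the Chebotarev density theorem the matching factorization patterns would occur for a proportion of primes equal to their share of the group: S_6 (6T16) additionally contains elements of type 5+1, 4+1+1 (234 of its 720 elements, about 32% of primes). None of the 29 primes tested shows any such pattern (for each of these groups the chance of that is below 10^-4), which rules them out. Hence G = (S_3 x S_3) : C_2 (6T13), of order 72.

(S_3 x S_3) : C_2, the group 6T13 of order 72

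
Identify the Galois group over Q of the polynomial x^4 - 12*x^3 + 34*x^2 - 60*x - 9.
4T3: D_4

The polynomial is an irreducible quartic over Q and its discriminant is -326043648, which is not a perfect square, so the Galois group is not contained in A_4. The resolvent cubic y^3 - 34*y^2 + 756*y - 3528 has exactly one rational root, so the Galois group is C_4 or D_4. The quartic remains irreducible over Q(sqrt(disc)), so the group is D_4.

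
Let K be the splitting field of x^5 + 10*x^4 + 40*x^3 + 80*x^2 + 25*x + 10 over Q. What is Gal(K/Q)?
A_5 (also written A5)

The polynomial f is an irreducible quintic over Q, so G = Gal(f/Q) is a transitive subgroup of S_5: one of C_5 (5T1, order 5), D_5 (5T2, order 10), F_20 (5T3, order 20), A_5 (5T4, order 60) or S_5 (5T5, order 120). The discriminant of f is 58564000000 = 242000^2, a perfect square, so G is contained in A_5. The transitive groups of degree 5 contained in A_5 are: C_5 (5T1, order 5), D_5 (5T2, order 10), A_5 (5T4, order 60). By Dedekind's theorem, for a prime p not dividing disc(f) the degrees of the irreducible factors of f mod p form the cycle type of an element of G. Factoring f modulo the 3 such primes p <= 13 (skipping 2, 5, 11, which divide the discriminant), each new pattern first appears at: mod 3: f = (x^5 + x^4 + x^3 + 2x^2 + x + 1), pattern 5; mod 13: f = (x + 8)(x + 10)(x^3 + 5x^2 + 5), pattern 3+1+1. No other pattern occurs in this range, so the set of observed cycle types is {5, 3+1+1}. Among the candidates above, the only group containing elements of all these cycle types is A_5 (5T4) — each of C_5 (5T1), D_5 (5T2) lacks at least one of them. Hence G = A_5 (5T4), of order 60.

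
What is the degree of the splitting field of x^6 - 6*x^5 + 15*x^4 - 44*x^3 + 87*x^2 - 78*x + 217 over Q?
The degree of the splitting field over Q equals the order of the Galois group, so first determine the group. The polynomial f is an irreducible sextic over Q, so G = Gal(f/Q) is one of the 16 transitive subgroups 6T1, ..., 6T16 of S_6. The discriminant of f is -190210142896128, which is not a perfect square, so G is not contained in A_6. The transitive groups of degree 6 not contained in A_6 are: C_6 (6T1, order 6), S_3 (6T2, order 6), D_6 (6T3, order 12), C_3 x S_3 (6T5, order 18), A_4 x C_2 (6T6, order 24), S_4 (6T8, order 24), S_3 x S_3 (6T9, order 36), S_4 x C_2 (6T11, order 48), (S_3 x S_3) : C_2 (6T13, order 72), PGL(2,5) (6T14, order 120), S_6 (6T16, order 720). By Dedekind's theorem, for a prime p not dividing disc(f) the degrees of the irreducible factors of f mod p form the cycle type of an element of G. Factoring f modulo the 33 such primes p <= 149 (skipping 2, 3, which divide the discriminant), each new pattern first appears at: mod 5: f = (x^6 + 4x^5 + x^3 + 2x^2 + 2x + 2), pattern 6; mod 7: f = (x)(x + 1)(x + 3)(x^3 + 4x^2 + 3x + 2), pattern 3+1+1+1; mod 17: f = (x^2 + 10)(x^2 + 5x + 5)(x^2 + 6x + 4), pattern 2+2+2; mod 19: f = (x^3 + 16x^2 + 3x + 3)(x^3 + 16x^2 + 3x + 9), pattern 3+3; mod 73: f = (x + 25)(x + 41)(x + 43)(x + 57)(x + 59)(x + 61), pattern 1+1+1+1+1+1. No other pattern occurs in this range, so the set of observed cycle types is {6, 3+1+1+1, 2+2+2, 3+3, 1+1+1+1+1+1}. The candidates containing elements of all these cycle types are C_3 x S_3 (6T5) of order 18, S_3 x S_3 (6T9) of order 36, (S_3 x S_3) : C_2 (6T13) of order 72, S_6 (6T16) of order 720; the others are excluded. The observed types are precisely the cycle types that occur in C_3 x S_3 (6T5). Each of the other remaining candidates has further cycle types, and by the Chebotarev density theorem the matching factorization patterns would occur for a proportion of primes equal to their share of the group: S_3 x S_3 (6T9) additionally contains elements of type 2+2+1+1 (9 of its 36 elements, about 25% of primes); (S_3 x S_3) : C_2 (6T13) additionally contains elements of type 4+2, 3+2+1, 2+2+1+1, 2+1+1+1+1 (45 of its 72 elements, about 62% of primes); S_6 (6T16) additionally contains elements of type 5+1, 4+2, 4+1+1, 3+2+1, 2+2+1+1, 2+1+1+1+1 (504 of its 720 elements, about 70% of primes). None of the 33 primes tested shows any such pattern (for each of these groups the chance of that is below 10^-4), which rules them out. Hence G = C_3 x S_3 (6T5), of order 18. The Galois group C_3 x S_3 (6T5) has order 18, so the splitting field has degree 18 over Q.

18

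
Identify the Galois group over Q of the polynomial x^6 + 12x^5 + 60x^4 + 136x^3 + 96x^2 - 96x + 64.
The polynomial f is an irreducible sextic over Q, so G = Gal(f/Q) is one of the 16 transitive subgroups 6T1, ..., 6T16 of S_6. The discriminant of f is -190210142896128, which is not a perfect square, so G is not contained in A_6. The transitive groups of degree 6 not contained in A_6 are: C_6 (6T1, order 6), S_3 (6T2, order 6), D_6 (6T3, order 12), C_3 x S_3 (6T5, order 18), A_4 x C_2 (6T6, order 24), S_4 (6T8, order 24), S_3 x S_3 (6T9, order 36), S_4 x C_2 (6T11, order 48), (S_3 x S_3) : C_2 (6T13, order 72), PGL(2,5) (6T14, order 120), S_6 (6T16, order 720). By Dedekind's theorem, for a prime p not dividing disc(f) the degrees of the irreducible factors of f mod p form the cycle type of an element of G. Factoring f modulo the 33 such primes p <= 149 (skipping 2, 3, which divide the discriminant), each new pattern first appears at: mod 5: f = (x^6 + 2x^5 + x^3 + x^2 + 4x + 4), pattern 6; mod 7: f = (x + 3)(x + 4)(x + 6)(x^3 + 6x^2 + 5x + 4), pattern 3+1+1+1; mod 17: f = (x^2 + 6x + 2)(x^2 + 11x + 12)(x^2 + 12x + 14), pattern 2+2+2; mod 19: f = (x^3 + 6x^2 + 12x + 12)(x^3 + 6x^2 + 12x + 18), pattern 3+3; mod 73: f = (x + 28)(x + 44)(x + 46)(x + 60)(x + 62)(x + 64), pattern 1+1+1+1+1+1. No other pattern occurs in this range, so the set of observed cycle types is {6, 3+1+1+1, 2+2+2, 3+3, 1+1+1+1+1+1}. The candidates containing elements of all these cycle types are C_3 x S_3 (6T5) of order 18, S_3 x S_3 (6T9) of order 36, (S_3 x S_3) : C_2 (6T13) of order 72, S_6 (6T16) of order 720; the others are excluded. The observed types are precisely the cycle types that occur in C_3 x S_3 (6T5). Each of the other remaining candidates has further cycle types, and by the Chebotarev density theorem the matching factorization patterns would occur for a proportion of primes equal to their share of the group: S_3 x S_3 (6T9) additionally contains elements of type 2+2+1+1 (9 of its 36 elements, about 25% of primes); (S_3 x S_3) : C_2 (6T13) additionally contains elements of type 4+2, 3+2+1, 2+2+1+1, 2+1+1+1+1 (45 of its 72 elements, about 62% of primes); S_6 (6T16) additionally contains elements of type 5+1, 4+2, 4+1+1, 3+2+1, 2+2+1+1, 2+1+1+1+1 (504 of its 720 elements, about 70% of primes). None of the 33 primes tested shows any such pattern (for each of these groups the chance of that is below 10^-4), which rules them out. Hence G = C_3 x S_3 (6T5), of order 18.

6T5: C_3 x S_3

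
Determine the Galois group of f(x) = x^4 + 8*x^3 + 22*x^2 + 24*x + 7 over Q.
The polynomial is an irreducible quartic over Q and its discriminant is -1024, which is not a perfect square, so the Galois group is not contained in A_4. The resolvent cubic y^3 - 22*y^2 + 164*y - 408 has exactly one rational root, so the Galois group is C_4 or D_4. The quartic remains irreducible over Q(sqrt(disc)), so the group is D_4.

D_4 (also written D4)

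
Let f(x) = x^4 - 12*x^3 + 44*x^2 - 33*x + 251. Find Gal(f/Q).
4T1: C_4

The polynomial is an irreducible quartic over Q and its discriminant is 6022185125, which is not a perfect square, so the Galois group is not contained in A_4. The resolvent cubic y^3 - 44*y^2 - 608*y + 6943 has exactly one rational root, so the Galois group is C_4 or D_4. The quartic becomes reducible over Q(sqrt(disc)), so the group is C_4.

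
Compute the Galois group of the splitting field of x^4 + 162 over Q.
4T3: D_4

The polynomial is an irreducible quartic over Q and its discriminant is 1088391168, which is not a perfect square, so the Galois group is not contained in A_4. The resolvent cubic y^3 - 648*y has exactly one rational root, so the Galois group is C_4 or D_4. The quartic remains irreducible over Q(sqrt(disc)), so the group is D_4.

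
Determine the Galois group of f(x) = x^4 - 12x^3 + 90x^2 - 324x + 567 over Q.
C_4, the cyclic group of order 4

The polynomial is an irreducible quartic over Q and its discriminant is 1088391168, which is not a perfect square, so the Galois group is not contained in A_4. The resolvent cubic y^3 - 90*y^2 + 1620*y + 17496 has exactly one rational root, so the Galois group is C_4 or D_4. The quartic becomes reducible over Q(sqrt(disc)), so the group is C_4.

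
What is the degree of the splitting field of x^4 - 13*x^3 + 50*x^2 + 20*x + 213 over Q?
The degree of the splitting field over Q equals the order of the Galois group, so first determine the group. The polynomial is an irreducible quartic over Q and its discriminant is 16862085469, which is not a perfect square, so the Galois group is not contained in A_4. The resolvent cubic y^3 - 50*y^2 - 1112*y + 6203 is irreducible over Q. An irreducible resolvent with non-square discriminant gives S_4. The Galois group S_4 (4T5) has order 24, so the splitting field has degree 24 over Q.

24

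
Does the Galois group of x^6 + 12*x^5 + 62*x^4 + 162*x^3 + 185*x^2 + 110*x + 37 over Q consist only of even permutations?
Yes

The polynomial is irreducible of degree 6 over Q. Its discriminant is 94085654450176 = 9699776^2, a perfect square. A Galois group lies in the alternating group exactly when the discriminant is a square in Q, so the Galois group (S_4) is contained in A_6.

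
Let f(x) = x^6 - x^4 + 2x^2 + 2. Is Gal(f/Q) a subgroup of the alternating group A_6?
The polynomial is irreducible of degree 6 over Q. Its discriminant is -5120000, which is not a perfect square. A Galois group lies in the alternating group exactly when the discriminant is a square in Q, so the Galois group (S_4) is not contained in A_6.

No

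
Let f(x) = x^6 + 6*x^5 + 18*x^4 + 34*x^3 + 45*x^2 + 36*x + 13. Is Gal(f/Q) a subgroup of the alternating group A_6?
No

The polynomial is irreducible of degree 6 over Q. Its discriminant is -16003008, which is not a perfect square. A Galois group lies in the alternating group exactly when the discriminant is a square in Q, so the Galois group (PGL(2,5)) is not contained in A_6.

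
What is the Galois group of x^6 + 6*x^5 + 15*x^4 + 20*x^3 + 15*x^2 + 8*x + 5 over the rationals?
The polynomial f is an irreducible sextic over Q, so G = Gal(f/Q) is one of the 16 transitive subgroups 6T1, ..., 6T16 of S_6. The discriminant of f is -1292992, which is not a perfect square, so G is not contained in A_6. The transitive groups of degree 6 not contained in A_6 are: C_6 (6T1, order 6), S_3 (6T2, order 6), D_6 (6T3, order 12), C_3 x S_3 (6T5, order 18), A_4 x C_2 (6T6, order 24), S_4 (6T8, order 24), S_3 x S_3 (6T9, order 36), S_4 x C_2 (6T11, order 48), (S_3 x S_3) : C_2 (6T13, order 72), PGL(2,5) (6T14, order 120), S_6 (6T16, order 720). By Dedekind's theorem, for a prime p not dividing disc(f) the degrees of the irreducible factors of f mod p form the cycle type of an element of G. Factoring f modulo the 3 such primes p <= 7 (skipping 2, which divides the discriminant), each new pattern first appears at: mod 3: f = (x^6 + 2x^3 + 2x + 2), pattern 6; mod 5: f = (x)(x + 4)(x^4 + 2x^3 + 2x^2 + 2x + 2), pattern 4+1+1; mod 7: f = (x + 6)(x^2 + 6x + 3)(x^3 + x^2 + 6x + 3), pattern 3+2+1. No other pattern occurs in this range, so the set of observed cycle types is {6, 4+1+1, 3+2+1}. Among the candidates above, the only group containing elements of all these cycle types is S_6 (6T16); every other candidate lacks at least one of them. Hence G = S_6 (6T16), of order 720.

S_6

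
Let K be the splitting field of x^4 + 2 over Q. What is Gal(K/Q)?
D_4, the dihedral group of order 8

The polynomial is an irreducible quartic over Q and its discriminant is 2048, which is not a perfect square, so the Galois group is not contained in A_4. The resolvent cubic y^3 - 8*y has exactly one rational root, so the Galois group is C_4 or D_4. The quartic remains irreducible over Q(sqrt(disc)), so the group is D_4.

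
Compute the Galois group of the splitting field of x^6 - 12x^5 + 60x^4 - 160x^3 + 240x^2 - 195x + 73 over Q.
(S_3 x S_3) : C_2, the group 6T13 of order 72

The polynomial f is an irreducible sextic over Q, so G = Gal(f/Q) is one of the 16 transitive subgroups 6T1, ..., 6T16 of S_6. The discriminant of f is -9059283, which is not a perfect square, so G is not contained in A_6. The transitive groups of degree 6 not contained in A_6 are: C_6 (6T1, order 6), S_3 (6T2, order 6), D_6 (6T3, order 12), C_3 x S_3 (6T5, order 18), A_4 x C_2 (6T6, order 24), S_4 (6T8, order 24), S_3 x S_3 (6T9, order 36), S_4 x C_2 (6T11, order 48), (S_3 x S_3) : C_2 (6T13, order 72), PGL(2,5) (6T14, order 120), S_6 (6T16, order 720). By Dedekind's theorem, for a prime p not dividing disc(f) the degrees of the irreducible factors of f mod p form the cycle type of an element of G. Factoring f modulo the 28 such primes p <= 127 (skipping 3, 17, 43, which divide the discriminant), each new pattern first appears at: mod 2: f = (x^6 + x + 1), pattern 6; mod 7: f = (x + 6)(x^2 + 2)(x^3 + 3x^2 + 5x + 2), pattern 3+2+1; mod 11: f = (x^2 + 5x + 10)(x^4 + 5x^3 + 3x^2 + 6x + 4), pattern 4+2; mod 13: f = (x + 1)(x + 6)(x^2 + 8x + 9)(x^2 + 12x + 4), pattern 2+2+1+1; mod 61: f = (x + 38)(x + 49)(x + 55)(x + 57)(x^2 + 33x + 41), pattern 2+1+1+1+1; mod 97: f = (x + 46)(x + 83)(x + 85)(x^3 + 65x^2 + 79x + 25), pattern 3+1+1+1; mod 113: f = (x^2 + 45x + 91)(x^2 + 64x + 86)(x^2 + 105x + 22), pattern 2+2+2; mod 127: f = (x^3 + 33x^2 + 89x + 45)(x^3 + 82x^2 + 59x + 75), pattern 3+3. No other pattern occurs in this range, so the set of observed cycle types is {6, 3+2+1, 4+2, 2+2+1+1, 2+1+1+1+1, 3+1+1+1, 2+2+2, 3+3}. The candidates containing elements of all these cycle types are (S_3 x S_3) : C_2 (6T13) of order 72, S_6 (6T16) of order 720; the others are excluded. The observed types are precisely the cycle types that occur in (S_3 x S_3) : C_2 (6T13) (apart from the identity). Each of the other remaining candidates has further cycle types, and by the Chebotarev density theorem the matching factorization patterns would occur for a proportion of primes equal to their share of the group: S_6 (6T16) additionally contains elements of type 5+1, 4+1+1 (234 of its 720 elements, about 32% of primes). None of the 28 primes tested shows any such pattern (for each of these groups the chance of that is below 10^-4), which rules them out. Hence G = (S_3 x S_3) : C_2 (6T13), of order 72.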